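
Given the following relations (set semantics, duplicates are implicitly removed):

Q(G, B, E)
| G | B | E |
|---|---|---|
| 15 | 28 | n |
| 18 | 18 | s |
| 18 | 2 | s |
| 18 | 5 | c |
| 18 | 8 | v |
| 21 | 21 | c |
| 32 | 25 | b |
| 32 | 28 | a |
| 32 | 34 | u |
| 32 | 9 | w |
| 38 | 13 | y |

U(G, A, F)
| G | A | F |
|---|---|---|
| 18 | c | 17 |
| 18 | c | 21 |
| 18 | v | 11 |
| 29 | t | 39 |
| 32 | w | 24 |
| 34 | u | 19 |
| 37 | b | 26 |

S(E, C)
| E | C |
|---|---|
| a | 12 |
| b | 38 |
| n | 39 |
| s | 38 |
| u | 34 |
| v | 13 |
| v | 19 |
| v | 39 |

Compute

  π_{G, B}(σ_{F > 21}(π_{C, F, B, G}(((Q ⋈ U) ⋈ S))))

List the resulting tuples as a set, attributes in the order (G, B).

{(32, 25), (32, 28), (32, 34)}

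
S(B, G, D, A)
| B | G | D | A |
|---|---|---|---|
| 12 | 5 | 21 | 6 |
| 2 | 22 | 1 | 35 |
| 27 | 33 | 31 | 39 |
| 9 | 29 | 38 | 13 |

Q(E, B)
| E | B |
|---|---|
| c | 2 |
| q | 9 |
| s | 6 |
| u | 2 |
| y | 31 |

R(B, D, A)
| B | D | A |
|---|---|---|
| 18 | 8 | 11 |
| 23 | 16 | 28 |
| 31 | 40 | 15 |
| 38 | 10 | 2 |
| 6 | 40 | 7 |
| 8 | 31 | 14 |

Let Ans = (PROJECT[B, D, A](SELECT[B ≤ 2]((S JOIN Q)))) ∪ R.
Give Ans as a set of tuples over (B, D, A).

{(18, 8, 11), (2, 1, 35), (23, 16, 28), (31, 40, 15), (38, 10, 2), (6, 40, 7), (8, 31, 14)}

S ⋈ Q (natural join on B): {(2, 22, 1, 35, c), (2, 22, 1, 35, u), (9, 29, 38, 13, q)}
Selection B ≤ 2: {(2, 22, 1, 35, c), (2, 22, 1, 35, u)}
π[B, D, A]: project onto (B, D, A) (1 duplicate(s) eliminated) → {(2, 1, 35)}
Taking the union: {(18, 8, 11), (2, 1, 35), (23, 16, 28), (31, 40, 15), (38, 10, 2), (6, 40, 7), (8, 31, 14)}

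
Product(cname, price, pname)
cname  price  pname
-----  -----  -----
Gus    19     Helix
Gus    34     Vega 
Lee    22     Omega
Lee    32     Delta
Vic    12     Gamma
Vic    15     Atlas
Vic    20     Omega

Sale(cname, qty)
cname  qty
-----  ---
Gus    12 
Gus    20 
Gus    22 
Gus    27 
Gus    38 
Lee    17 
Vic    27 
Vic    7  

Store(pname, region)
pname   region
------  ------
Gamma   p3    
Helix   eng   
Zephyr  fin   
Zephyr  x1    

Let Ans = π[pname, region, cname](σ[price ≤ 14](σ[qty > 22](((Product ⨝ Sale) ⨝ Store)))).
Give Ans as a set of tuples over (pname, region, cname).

{(Gamma, p3, Vic)}

Natural join on cname: {(Gus, 19, Helix, 12), (Gus, 19, Helix, 20), (Gus, 19, Helix, 22), (Gus, 19, Helix, 27), (Gus, 19, Helix, 38), (Gus, 34, Vega, 12), (Gus, 34, Vega, 20), (Gus, 34, Vega, 22), (Gus, 34, Vega, 27), (Gus, 34, Vega, 38), (Lee, 22, Omega, 17), (Lee, 32, Delta, 17), (Vic, 12, Gamma, 27), (Vic, 12, Gamma, 7), (Vic, 15, Atlas, 27), (Vic, 15, Atlas, 7), (Vic, 20, Omega, 27), (Vic, 20, Omega, 7)}
Natural join on pname: {(Gus, 19, Helix, 12, eng), (Gus, 19, Helix, 20, eng), (Gus, 19, Helix, 22, eng), (Gus, 19, Helix, 27, eng), (Gus, 19, Helix, 38, eng), (Vic, 12, Gamma, 27, p3), (Vic, 12, Gamma, 7, p3)}
Filtering on qty > 22 leaves {(Gus, 19, Helix, 27, eng), (Gus, 19, Helix, 38, eng), (Vic, 12, Gamma, 27, p3)}.
Filtering on price ≤ 14 leaves {(Vic, 12, Gamma, 27, p3)}.
Projecting to pname, region, cname: {(Gamma, p3, Vic)}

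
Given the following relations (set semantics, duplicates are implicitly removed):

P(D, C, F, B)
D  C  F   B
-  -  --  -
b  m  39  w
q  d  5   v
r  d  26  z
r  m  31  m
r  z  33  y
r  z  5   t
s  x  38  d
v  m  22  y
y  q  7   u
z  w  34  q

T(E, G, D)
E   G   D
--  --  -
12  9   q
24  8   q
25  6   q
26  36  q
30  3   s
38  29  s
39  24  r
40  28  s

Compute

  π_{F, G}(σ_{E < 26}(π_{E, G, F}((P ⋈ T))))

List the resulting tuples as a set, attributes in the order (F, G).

{(5, 6), (5, 8), (5, 9)}

Joining P and T on D yields {(q, d, 5, v, 12, 9), (q, d, 5, v, 24, 8), (q, d, 5, v, 25, 6), (q, d, 5, v, 26, 36), (r, d, 26, z, 39, 24), (r, m, 31, m, 39, 24), (r, z, 33, y, 39, 24), (r, z, 5, t, 39, 24), (s, x, 38, d, 30, 3), (s, x, 38, d, 38, 29), (s, x, 38, d, 40, 28)}.
π[E, G, F]: project onto (E, G, F) → {(12, 9, 5), (24, 8, 5), (25, 6, 5), (26, 36, 5), (30, 3, 38), (38, 29, 38), (39, 24, 26), (39, 24, 31), (39, 24, 33), (39, 24, 5), (40, 28, 38)}
Filtering on E < 26 leaves {(12, 9, 5), (24, 8, 5), (25, 6, 5)}.
π[F, G]: project onto (F, G) → {(5, 6), (5, 8), (5, 9)}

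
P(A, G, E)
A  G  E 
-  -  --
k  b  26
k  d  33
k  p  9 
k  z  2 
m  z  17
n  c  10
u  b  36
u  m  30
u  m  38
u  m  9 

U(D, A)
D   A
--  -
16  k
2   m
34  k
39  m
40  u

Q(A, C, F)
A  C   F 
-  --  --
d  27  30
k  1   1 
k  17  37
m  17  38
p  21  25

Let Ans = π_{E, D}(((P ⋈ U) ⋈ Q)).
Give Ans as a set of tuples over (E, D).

Natural join on A: {(k, b, 26, 16), (k, b, 26, 34), (k, d, 33, 16), (k, d, 33, 34), (k, p, 9, 16), (k, p, 9, 34), (k, z, 2, 16), (k, z, 2, 34), (m, z, 17, 2), (m, z, 17, 39), (u, b, 36, 40), (u, m, 30, 40), (u, m, 38, 40), (u, m, 9, 40)}
Natural join on A: {(k, b, 26, 16, 1, 1), (k, b, 26, 16, 17, 37), (k, b, 26, 34, 1, 1), (k, b, 26, 34, 17, 37), (k, d, 33, 16, 1, 1), (k, d, 33, 16, 17, 37), (k, d, 33, 34, 1, 1), (k, d, 33, 34, 17, 37), (k, p, 9, 16, 1, 1), (k, p, 9, 16, 17, 37), (k, p, 9, 34, 1, 1), (k, p, 9, 34, 17, 37), (k, z, 2, 16, 1, 1), (k, z, 2, 16, 17, 37), (k, z, 2, 34, 1, 1), (k, z, 2, 34, 17, 37), (m, z, 17, 2, 17, 38), (m, z, 17, 39, 17, 38)}
Keep only column(s) E, D (8 duplicate(s) eliminated): {(17, 2), (17, 39), (2, 16), (2, 34), (26, 16), (26, 34), (33, 16), (33, 34), (9, 16), (9, 34)}

{(17, 2), (17, 39), (2, 16), (2, 34), (26, 16), (26, 34), (33, 16), (33, 34), (9, 16), (9, 34)}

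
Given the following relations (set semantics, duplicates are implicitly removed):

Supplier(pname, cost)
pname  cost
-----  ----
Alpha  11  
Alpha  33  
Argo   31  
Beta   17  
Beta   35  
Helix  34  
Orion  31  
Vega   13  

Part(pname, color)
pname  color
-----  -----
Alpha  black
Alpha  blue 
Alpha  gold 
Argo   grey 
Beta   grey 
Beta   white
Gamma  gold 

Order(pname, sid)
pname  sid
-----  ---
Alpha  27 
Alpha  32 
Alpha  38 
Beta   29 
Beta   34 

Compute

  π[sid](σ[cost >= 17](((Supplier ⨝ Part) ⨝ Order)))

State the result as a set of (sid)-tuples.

{27, 29, 32, 34, 38}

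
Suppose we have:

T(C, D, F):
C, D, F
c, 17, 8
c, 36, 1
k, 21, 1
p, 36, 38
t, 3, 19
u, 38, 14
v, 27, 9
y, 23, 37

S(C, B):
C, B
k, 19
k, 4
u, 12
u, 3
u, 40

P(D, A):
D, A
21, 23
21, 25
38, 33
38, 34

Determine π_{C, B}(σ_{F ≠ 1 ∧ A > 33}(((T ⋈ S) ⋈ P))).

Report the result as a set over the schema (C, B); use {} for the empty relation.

{(u, 12), (u, 3), (u, 40)}

T ⋈ S (natural join on C): {(k, 21, 1, 19), (k, 21, 1, 4), (u, 38, 14, 12), (u, 38, 14, 3), (u, 38, 14, 40)}
(T ⋈ S) ⋈ P (natural join on D): {(k, 21, 1, 19, 23), (k, 21, 1, 19, 25), (k, 21, 1, 4, 23), (k, 21, 1, 4, 25), (u, 38, 14, 12, 33), (u, 38, 14, 12, 34), (u, 38, 14, 3, 33), (u, 38, 14, 3, 34), (u, 38, 14, 40, 33), (u, 38, 14, 40, 34)}
Filtering on F ≠ 1 ∧ A > 33 leaves {(u, 38, 14, 12, 34), (u, 38, 14, 3, 34), (u, 38, 14, 40, 34)}.
π[C, B]: project onto (C, B) → {(u, 12), (u, 3), (u, 40)}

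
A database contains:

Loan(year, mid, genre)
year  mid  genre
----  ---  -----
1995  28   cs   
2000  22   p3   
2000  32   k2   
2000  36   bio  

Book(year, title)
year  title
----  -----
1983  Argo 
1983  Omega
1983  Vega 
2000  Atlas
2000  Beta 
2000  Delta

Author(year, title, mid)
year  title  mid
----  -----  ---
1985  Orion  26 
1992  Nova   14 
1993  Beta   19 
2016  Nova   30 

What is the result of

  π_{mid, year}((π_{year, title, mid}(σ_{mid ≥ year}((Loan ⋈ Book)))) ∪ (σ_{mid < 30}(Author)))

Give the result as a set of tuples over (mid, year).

{(14, 1992), (19, 1993), (26, 1985)}

Loan ⋈ Book (natural join on year): {(2000, 22, p3, Atlas), (2000, 22, p3, Beta), (2000, 22, p3, Delta), (2000, 32, k2, Atlas), (2000, 32, k2, Beta), (2000, 32, k2, Delta), (2000, 36, bio, Atlas), (2000, 36, bio, Beta), (2000, 36, bio, Delta)}
Apply σ_{mid ≥ year}; surviving tuples: {}
Projecting to year, title, mid: {}
Apply σ_{mid < 30}; surviving tuples: {(1985, Orion, 26), (1992, Nova, 14), (1993, Beta, 19)}
Set union of the two operands is {(1985, Orion, 26), (1992, Nova, 14), (1993, Beta, 19)}.
Projecting to mid, year: {(14, 1992), (19, 1993), (26, 1985)}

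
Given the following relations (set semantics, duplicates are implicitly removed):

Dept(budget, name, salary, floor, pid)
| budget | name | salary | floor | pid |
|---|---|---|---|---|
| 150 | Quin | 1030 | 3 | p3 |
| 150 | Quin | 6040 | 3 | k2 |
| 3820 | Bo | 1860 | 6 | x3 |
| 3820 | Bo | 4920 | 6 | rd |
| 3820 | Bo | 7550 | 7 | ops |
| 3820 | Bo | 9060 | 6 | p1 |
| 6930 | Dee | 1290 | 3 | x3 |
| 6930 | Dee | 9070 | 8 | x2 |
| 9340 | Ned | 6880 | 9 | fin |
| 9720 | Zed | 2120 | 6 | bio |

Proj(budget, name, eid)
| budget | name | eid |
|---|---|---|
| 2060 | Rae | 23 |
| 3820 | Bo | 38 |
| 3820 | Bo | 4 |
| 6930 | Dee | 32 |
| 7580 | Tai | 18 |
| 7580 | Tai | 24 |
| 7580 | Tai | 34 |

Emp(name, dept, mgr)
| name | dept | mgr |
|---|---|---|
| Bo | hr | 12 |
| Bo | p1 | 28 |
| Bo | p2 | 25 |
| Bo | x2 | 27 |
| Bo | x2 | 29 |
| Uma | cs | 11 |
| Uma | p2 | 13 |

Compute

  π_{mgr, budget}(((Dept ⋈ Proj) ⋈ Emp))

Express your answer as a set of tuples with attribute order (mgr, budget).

Dept ⋈ Proj (natural join on budget, name): {(3820, Bo, 1860, 6, x3, 38), (3820, Bo, 1860, 6, x3, 4), (3820, Bo, 4920, 6, rd, 38), (3820, Bo, 4920, 6, rd, 4), (3820, Bo, 7550, 7, ops, 38), (3820, Bo, 7550, 7, ops, 4), (3820, Bo, 9060, 6, p1, 38), (3820, Bo, 9060, 6, p1, 4), (6930, Dee, 1290, 3, x3, 32), (6930, Dee, 9070, 8, x2, 32)}
(Dept ⋈ Proj) ⋈ Emp (natural join on name): {(3820, Bo, 1860, 6, x3, 38, hr, 12), (3820, Bo, 1860, 6, x3, 38, p1, 28), (3820, Bo, 1860, 6, x3, 38, p2, 25), (3820, Bo, 1860, 6, x3, 38, x2, 27), (3820, Bo, 1860, 6, x3, 38, x2, 29), (3820, Bo, 1860, 6, x3, 4, hr, 12), (3820, Bo, 1860, 6, x3, 4, p1, 28), (3820, Bo, 1860, 6, x3, 4, p2, 25), (3820, Bo, 1860, 6, x3, 4, x2, 27), (3820, Bo, 1860, 6, x3, 4, x2, 29), (3820, Bo, 4920, 6, rd, 38, hr, 12), (3820, Bo, 4920, 6, rd, 38, p1, 28), (3820, Bo, 4920, 6, rd, 38, p2, 25), (3820, Bo, 4920, 6, rd, 38, x2, 27), (3820, Bo, 4920, 6, rd, 38, x2, 29), (3820, Bo, 4920, 6, rd, 4, hr, 12), (3820, Bo, 4920, 6, rd, 4, p1, 28), (3820, Bo, 4920, 6, rd, 4, p2, 25), (3820, Bo, 4920, 6, rd, 4, x2, 27), (3820, Bo, 4920, 6, rd, 4, x2, 29), (3820, Bo, 7550, 7, ops, 38, hr, 12), (3820, Bo, 7550, 7, ops, 38, p1, 28), (3820, Bo, 7550, 7, ops, 38, p2, 25), (3820, Bo, 7550, 7, ops, 38, x2, 27), (3820, Bo, 7550, 7, ops, 38, x2, 29), (3820, Bo, 7550, 7, ops, 4, hr, 12), (3820, Bo, 7550, 7, ops, 4, p1, 28), (3820, Bo, 7550, 7, ops, 4, p2, 25), (3820, Bo, 7550, 7, ops, 4, x2, 27), (3820, Bo, 7550, 7, ops, 4, x2, 29), (3820, Bo, 9060, 6, p1, 38, hr, 12), (3820, Bo, 9060, 6, p1, 38, p1, 28), (3820, Bo, 9060, 6, p1, 38, p2, 25), (3820, Bo, 9060, 6, p1, 38, x2, 27), (3820, Bo, 9060, 6, p1, 38, x2, 29), (3820, Bo, 9060, 6, p1, 4, hr, 12), (3820, Bo, 9060, 6, p1, 4, p1, 28), (3820, Bo, 9060, 6, p1, 4, p2, 25), (3820, Bo, 9060, 6, p1, 4, x2, 27), (3820, Bo, 9060, 6, p1, 4, x2, 29)}
Projecting to mgr, budget (35 duplicate(s) eliminated): {(12, 3820), (25, 3820), (27, 3820), (28, 3820), (29, 3820)}

{(12, 3820), (25, 3820), (27, 3820), (28, 3820), (29, 3820)}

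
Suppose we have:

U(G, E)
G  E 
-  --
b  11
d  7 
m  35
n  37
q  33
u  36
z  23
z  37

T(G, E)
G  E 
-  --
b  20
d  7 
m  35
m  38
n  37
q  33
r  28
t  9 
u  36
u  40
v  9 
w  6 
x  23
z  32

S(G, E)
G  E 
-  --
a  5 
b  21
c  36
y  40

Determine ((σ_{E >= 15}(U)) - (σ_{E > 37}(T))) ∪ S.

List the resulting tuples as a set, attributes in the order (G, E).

{(a, 5), (b, 21), (c, 36), (m, 35), (n, 37), (q, 33), (u, 36), (y, 40), (z, 23), (z, 37)}

Selection E >= 15: {(m, 35), (n, 37), (q, 33), (u, 36), (z, 23), (z, 37)}
Selection E > 37: {(m, 38), (u, 40)}
Set difference of the two operands is {(m, 35), (n, 37), (q, 33), (u, 36), (z, 23), (z, 37)}.
Set union of the two operands is {(a, 5), (b, 21), (c, 36), (m, 35), (n, 37), (q, 33), (u, 36), (y, 40), (z, 23), (z, 37)}.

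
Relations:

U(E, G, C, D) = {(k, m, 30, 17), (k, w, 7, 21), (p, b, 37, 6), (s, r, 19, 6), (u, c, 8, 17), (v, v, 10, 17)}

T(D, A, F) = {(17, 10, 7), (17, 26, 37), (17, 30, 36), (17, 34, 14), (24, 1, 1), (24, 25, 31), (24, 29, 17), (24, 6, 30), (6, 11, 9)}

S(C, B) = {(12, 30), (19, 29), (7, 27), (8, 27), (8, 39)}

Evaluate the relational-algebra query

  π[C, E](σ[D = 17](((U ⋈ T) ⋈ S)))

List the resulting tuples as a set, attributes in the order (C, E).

U ⋈ T (natural join on D): {(k, m, 30, 17, 10, 7), (k, m, 30, 17, 26, 37), (k, m, 30, 17, 30, 36), (k, m, 30, 17, 34, 14), (p, b, 37, 6, 11, 9), (s, r, 19, 6, 11, 9), (u, c, 8, 17, 10, 7), (u, c, 8, 17, 26, 37), (u, c, 8, 17, 30, 36), (u, c, 8, 17, 34, 14), (v, v, 10, 17, 10, 7), (v, v, 10, 17, 26, 37), (v, v, 10, 17, 30, 36), (v, v, 10, 17, 34, 14)}
(U ⋈ T) ⋈ S (natural join on C): {(s, r, 19, 6, 11, 9, 29), (u, c, 8, 17, 10, 7, 27), (u, c, 8, 17, 10, 7, 39), (u, c, 8, 17, 26, 37, 27), (u, c, 8, 17, 26, 37, 39), (u, c, 8, 17, 30, 36, 27), (u, c, 8, 17, 30, 36, 39), (u, c, 8, 17, 34, 14, 27), (u, c, 8, 17, 34, 14, 39)}
σ[D = 17]: keep tuples satisfying D = 17 → {(u, c, 8, 17, 10, 7, 27), (u, c, 8, 17, 10, 7, 39), (u, c, 8, 17, 26, 37, 27), (u, c, 8, 17, 26, 37, 39), (u, c, 8, 17, 30, 36, 27), (u, c, 8, 17, 30, 36, 39), (u, c, 8, 17, 34, 14, 27), (u, c, 8, 17, 34, 14, 39)}
π[C, E]: project onto (C, E) (7 duplicate(s) eliminated) → {(8, u)}

{(8, u)}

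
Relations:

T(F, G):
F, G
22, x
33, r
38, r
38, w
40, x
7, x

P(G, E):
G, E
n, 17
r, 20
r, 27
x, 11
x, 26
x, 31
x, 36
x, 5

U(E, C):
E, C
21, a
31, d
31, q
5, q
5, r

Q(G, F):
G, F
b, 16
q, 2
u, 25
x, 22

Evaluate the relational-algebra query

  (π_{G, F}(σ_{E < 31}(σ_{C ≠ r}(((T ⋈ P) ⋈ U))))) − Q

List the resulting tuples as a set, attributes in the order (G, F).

{(x, 40), (x, 7)}

Joining T and P on G yields {(22, x, 11), (22, x, 26), (22, x, 31), (22, x, 36), (22, x, 5), (33, r, 20), (33, r, 27), (38, r, 20), (38, r, 27), (40, x, 11), (40, x, 26), (40, x, 31), (40, x, 36), (40, x, 5), (7, x, 11), (7, x, 26), (7, x, 31), (7, x, 36), (7, x, 5)}.
Joining (T ⋈ P) and U on E yields {(22, x, 31, d), (22, x, 31, q), (22, x, 5, q), (22, x, 5, r), (40, x, 31, d), (40, x, 31, q), (40, x, 5, q), (40, x, 5, r), (7, x, 31, d), (7, x, 31, q), (7, x, 5, q), (7, x, 5, r)}.
Apply σ_{C ≠ r}; surviving tuples: {(22, x, 31, d), (22, x, 31, q), (22, x, 5, q), (40, x, 31, d), (40, x, 31, q), (40, x, 5, q), (7, x, 31, d), (7, x, 31, q), (7, x, 5, q)}
Apply σ_{E < 31}; surviving tuples: {(22, x, 5, q), (40, x, 5, q), (7, x, 5, q)}
Keep only column(s) G, F: {(x, 22), (x, 40), (x, 7)}
Taking the difference: {(x, 40), (x, 7)}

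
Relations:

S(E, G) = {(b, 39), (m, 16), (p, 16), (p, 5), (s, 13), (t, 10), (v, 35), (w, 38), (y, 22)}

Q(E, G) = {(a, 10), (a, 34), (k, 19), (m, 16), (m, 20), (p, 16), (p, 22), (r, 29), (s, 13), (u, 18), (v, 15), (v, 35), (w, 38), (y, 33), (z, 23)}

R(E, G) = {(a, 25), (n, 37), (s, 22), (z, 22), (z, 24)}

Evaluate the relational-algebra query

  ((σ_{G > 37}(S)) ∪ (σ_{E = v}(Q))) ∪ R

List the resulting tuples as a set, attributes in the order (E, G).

{(a, 25), (b, 39), (n, 37), (s, 22), (v, 15), (v, 35), (w, 38), (z, 22), (z, 24)}

σ[G > 37]: keep tuples satisfying G > 37 → {(b, 39), (w, 38)}
σ[E = v]: keep tuples satisfying E = v → {(v, 15), (v, 35)}
Taking the union: {(b, 39), (v, 15), (v, 35), (w, 38)}
Taking the union: {(a, 25), (b, 39), (n, 37), (s, 22), (v, 15), (v, 35), (w, 38), (z, 22), (z, 24)}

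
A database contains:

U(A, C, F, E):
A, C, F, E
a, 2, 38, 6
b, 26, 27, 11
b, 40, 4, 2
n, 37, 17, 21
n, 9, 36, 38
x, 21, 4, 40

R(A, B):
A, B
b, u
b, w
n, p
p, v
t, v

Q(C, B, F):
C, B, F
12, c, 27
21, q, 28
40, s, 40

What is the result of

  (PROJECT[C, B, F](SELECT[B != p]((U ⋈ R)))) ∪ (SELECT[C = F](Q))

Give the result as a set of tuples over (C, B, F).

{(26, u, 27), (26, w, 27), (40, s, 40), (40, u, 4), (40, w, 4)}

Joining U and R on A yields {(b, 26, 27, 11, u), (b, 26, 27, 11, w), (b, 40, 4, 2, u), (b, 40, 4, 2, w), (n, 37, 17, 21, p), (n, 9, 36, 38, p)}.
σ[B != p]: keep tuples satisfying B != p → {(b, 26, 27, 11, u), (b, 26, 27, 11, w), (b, 40, 4, 2, u), (b, 40, 4, 2, w)}
π_{C, B, F} gives {(26, u, 27), (26, w, 27), (40, u, 4), (40, w, 4)}.
σ[C = F]: keep tuples satisfying C = F → {(40, s, 40)}
Set union of the two operands is {(26, u, 27), (26, w, 27), (40, s, 40), (40, u, 4), (40, w, 4)}.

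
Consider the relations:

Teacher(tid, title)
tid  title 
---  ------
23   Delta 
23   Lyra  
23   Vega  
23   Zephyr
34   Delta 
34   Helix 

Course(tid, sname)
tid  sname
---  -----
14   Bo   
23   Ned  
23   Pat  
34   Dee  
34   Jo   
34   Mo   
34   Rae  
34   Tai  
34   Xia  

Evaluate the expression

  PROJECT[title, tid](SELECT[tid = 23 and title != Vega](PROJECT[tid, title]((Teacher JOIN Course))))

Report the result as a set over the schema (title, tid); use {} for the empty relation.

Natural join on tid: {(23, Delta, Ned), (23, Delta, Pat), (23, Lyra, Ned), (23, Lyra, Pat), (23, Vega, Ned), (23, Vega, Pat), (23, Zephyr, Ned), (23, Zephyr, Pat), (34, Delta, Dee), (34, Delta, Jo), (34, Delta, Mo), (34, Delta, Rae), (34, Delta, Tai), (34, Delta, Xia), (34, Helix, Dee), (34, Helix, Jo), (34, Helix, Mo), (34, Helix, Rae), (34, Helix, Tai), (34, Helix, Xia)}
Projecting to tid, title (14 duplicate(s) eliminated): {(23, Delta), (23, Lyra), (23, Vega), (23, Zephyr), (34, Delta), (34, Helix)}
Filtering on tid = 23 and title != Vega leaves {(23, Delta), (23, Lyra), (23, Zephyr)}.
Projecting to title, tid: {(Delta, 23), (Lyra, 23), (Zephyr, 23)}

{(Delta, 23), (Lyra, 23), (Zephyr, 23)}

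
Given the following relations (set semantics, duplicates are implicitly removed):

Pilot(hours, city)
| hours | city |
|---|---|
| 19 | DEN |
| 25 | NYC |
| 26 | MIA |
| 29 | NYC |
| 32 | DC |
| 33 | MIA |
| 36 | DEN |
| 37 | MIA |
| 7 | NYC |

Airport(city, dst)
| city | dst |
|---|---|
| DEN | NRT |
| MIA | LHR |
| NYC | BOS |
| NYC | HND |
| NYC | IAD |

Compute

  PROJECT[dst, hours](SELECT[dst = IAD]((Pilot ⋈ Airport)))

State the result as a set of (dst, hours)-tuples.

Pilot ⋈ Airport (natural join on city): {(19, DEN, NRT), (25, NYC, BOS), (25, NYC, HND), (25, NYC, IAD), (26, MIA, LHR), (29, NYC, BOS), (29, NYC, HND), (29, NYC, IAD), (33, MIA, LHR), (36, DEN, NRT), (37, MIA, LHR), (7, NYC, BOS), (7, NYC, HND), (7, NYC, IAD)}
Apply σ_{dst = IAD}; surviving tuples: {(25, NYC, IAD), (29, NYC, IAD), (7, NYC, IAD)}
Keep only column(s) dst, hours: {(IAD, 25), (IAD, 29), (IAD, 7)}

{(IAD, 25), (IAD, 29), (IAD, 7)}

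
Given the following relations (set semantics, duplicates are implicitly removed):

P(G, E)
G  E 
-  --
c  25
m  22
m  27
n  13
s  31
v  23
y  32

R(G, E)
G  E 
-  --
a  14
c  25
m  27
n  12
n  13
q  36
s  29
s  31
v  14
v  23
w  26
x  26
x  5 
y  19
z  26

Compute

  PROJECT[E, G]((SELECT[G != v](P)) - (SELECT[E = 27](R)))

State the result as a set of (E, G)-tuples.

{(13, n), (22, m), (25, c), (31, s), (32, y)}

Filtering on G != v leaves {(c, 25), (m, 22), (m, 27), (n, 13), (s, 31), (y, 32)}.
Filtering on E = 27 leaves {(m, 27)}.
Set difference of the two operands is {(c, 25), (m, 22), (n, 13), (s, 31), (y, 32)}.
Keep only column(s) E, G: {(13, n), (22, m), (25, c), (31, s), (32, y)}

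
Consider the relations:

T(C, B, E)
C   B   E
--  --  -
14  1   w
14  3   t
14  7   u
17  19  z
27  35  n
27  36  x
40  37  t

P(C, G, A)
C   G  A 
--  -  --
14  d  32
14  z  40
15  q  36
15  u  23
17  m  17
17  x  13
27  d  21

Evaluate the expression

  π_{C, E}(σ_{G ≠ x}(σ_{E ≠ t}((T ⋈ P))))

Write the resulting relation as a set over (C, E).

{(14, u), (14, w), (17, z), (27, n), (27, x)}

Natural join on C: {(14, 1, w, d, 32), (14, 1, w, z, 40), (14, 3, t, d, 32), (14, 3, t, z, 40), (14, 7, u, d, 32), (14, 7, u, z, 40), (17, 19, z, m, 17), (17, 19, z, x, 13), (27, 35, n, d, 21), (27, 36, x, d, 21)}
Filtering on E ≠ t leaves {(14, 1, w, d, 32), (14, 1, w, z, 40), (14, 7, u, d, 32), (14, 7, u, z, 40), (17, 19, z, m, 17), (17, 19, z, x, 13), (27, 35, n, d, 21), (27, 36, x, d, 21)}.
Filtering on G ≠ x leaves {(14, 1, w, d, 32), (14, 1, w, z, 40), (14, 7, u, d, 32), (14, 7, u, z, 40), (17, 19, z, m, 17), (27, 35, n, d, 21), (27, 36, x, d, 21)}.
Projecting to C, E (2 duplicate(s) eliminated): {(14, u), (14, w), (17, z), (27, n), (27, x)}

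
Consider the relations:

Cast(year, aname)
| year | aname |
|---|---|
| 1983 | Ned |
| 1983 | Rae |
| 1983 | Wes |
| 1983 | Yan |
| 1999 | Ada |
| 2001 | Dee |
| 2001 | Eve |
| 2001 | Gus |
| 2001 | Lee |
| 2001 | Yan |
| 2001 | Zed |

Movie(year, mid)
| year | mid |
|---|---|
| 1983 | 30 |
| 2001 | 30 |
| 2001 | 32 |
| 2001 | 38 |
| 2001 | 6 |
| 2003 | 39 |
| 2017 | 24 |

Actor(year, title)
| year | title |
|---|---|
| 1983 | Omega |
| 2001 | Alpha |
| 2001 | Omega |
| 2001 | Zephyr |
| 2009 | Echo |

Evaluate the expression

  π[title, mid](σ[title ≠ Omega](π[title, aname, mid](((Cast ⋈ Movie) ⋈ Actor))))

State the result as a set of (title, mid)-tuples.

{(Alpha, 30), (Alpha, 32), (Alpha, 38), (Alpha, 6), (Zephyr, 30), (Zephyr, 32), (Zephyr, 38), (Zephyr, 6)}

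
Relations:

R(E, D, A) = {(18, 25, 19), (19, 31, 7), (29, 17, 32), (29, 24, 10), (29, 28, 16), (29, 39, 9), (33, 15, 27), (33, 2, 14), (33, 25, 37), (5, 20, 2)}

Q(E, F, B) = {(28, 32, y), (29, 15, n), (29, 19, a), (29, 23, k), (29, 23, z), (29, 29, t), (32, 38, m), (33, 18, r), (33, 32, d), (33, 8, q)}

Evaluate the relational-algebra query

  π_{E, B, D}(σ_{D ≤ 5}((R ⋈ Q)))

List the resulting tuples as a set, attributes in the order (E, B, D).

{(33, d, 2), (33, q, 2), (33, r, 2)}

R ⋈ Q (natural join on E): {(29, 17, 32, 15, n), (29, 17, 32, 19, a), (29, 17, 32, 23, k), (29, 17, 32, 23, z), (29, 17, 32, 29, t), (29, 24, 10, 15, n), (29, 24, 10, 19, a), (29, 24, 10, 23, k), (29, 24, 10, 23, z), (29, 24, 10, 29, t), (29, 28, 16, 15, n), (29, 28, 16, 19, a), (29, 28, 16, 23, k), (29, 28, 16, 23, z), (29, 28, 16, 29, t), (29, 39, 9, 15, n), (29, 39, 9, 19, a), (29, 39, 9, 23, k), (29, 39, 9, 23, z), (29, 39, 9, 29, t), (33, 15, 27, 18, r), (33, 15, 27, 32, d), (33, 15, 27, 8, q), (33, 2, 14, 18, r), (33, 2, 14, 32, d), (33, 2, 14, 8, q), (33, 25, 37, 18, r), (33, 25, 37, 32, d), (33, 25, 37, 8, q)}
σ[D ≤ 5]: keep tuples satisfying D ≤ 5 → {(33, 2, 14, 18, r), (33, 2, 14, 32, d), (33, 2, 14, 8, q)}
π[E, B, D]: project onto (E, B, D) → {(33, d, 2), (33, q, 2), (33, r, 2)}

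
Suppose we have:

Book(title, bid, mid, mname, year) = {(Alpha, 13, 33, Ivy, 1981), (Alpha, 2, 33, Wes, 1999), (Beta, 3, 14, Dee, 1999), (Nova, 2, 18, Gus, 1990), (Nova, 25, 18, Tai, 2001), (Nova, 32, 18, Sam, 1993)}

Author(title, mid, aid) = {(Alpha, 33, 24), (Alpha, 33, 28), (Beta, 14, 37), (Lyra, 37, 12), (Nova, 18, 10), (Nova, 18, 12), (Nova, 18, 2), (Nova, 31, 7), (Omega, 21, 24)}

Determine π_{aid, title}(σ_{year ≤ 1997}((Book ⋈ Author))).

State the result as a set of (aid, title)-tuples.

{(10, Nova), (12, Nova), (2, Nova), (24, Alpha), (28, Alpha)}

Joining Book and Author on title, mid yields {(Alpha, 13, 33, Ivy, 1981, 24), (Alpha, 13, 33, Ivy, 1981, 28), (Alpha, 2, 33, Wes, 1999, 24), (Alpha, 2, 33, Wes, 1999, 28), (Beta, 3, 14, Dee, 1999, 37), (Nova, 2, 18, Gus, 1990, 10), (Nova, 2, 18, Gus, 1990, 12), (Nova, 2, 18, Gus, 1990, 2), (Nova, 25, 18, Tai, 2001, 10), (Nova, 25, 18, Tai, 2001, 12), (Nova, 25, 18, Tai, 2001, 2), (Nova, 32, 18, Sam, 1993, 10), (Nova, 32, 18, Sam, 1993, 12), (Nova, 32, 18, Sam, 1993, 2)}.
Apply σ_{year ≤ 1997}; surviving tuples: {(Alpha, 13, 33, Ivy, 1981, 24), (Alpha, 13, 33, Ivy, 1981, 28), (Nova, 2, 18, Gus, 1990, 10), (Nova, 2, 18, Gus, 1990, 12), (Nova, 2, 18, Gus, 1990, 2), (Nova, 32, 18, Sam, 1993, 10), (Nova, 32, 18, Sam, 1993, 12), (Nova, 32, 18, Sam, 1993, 2)}
Keep only column(s) aid, title (3 duplicate(s) eliminated): {(10, Nova), (12, Nova), (2, Nova), (24, Alpha), (28, Alpha)}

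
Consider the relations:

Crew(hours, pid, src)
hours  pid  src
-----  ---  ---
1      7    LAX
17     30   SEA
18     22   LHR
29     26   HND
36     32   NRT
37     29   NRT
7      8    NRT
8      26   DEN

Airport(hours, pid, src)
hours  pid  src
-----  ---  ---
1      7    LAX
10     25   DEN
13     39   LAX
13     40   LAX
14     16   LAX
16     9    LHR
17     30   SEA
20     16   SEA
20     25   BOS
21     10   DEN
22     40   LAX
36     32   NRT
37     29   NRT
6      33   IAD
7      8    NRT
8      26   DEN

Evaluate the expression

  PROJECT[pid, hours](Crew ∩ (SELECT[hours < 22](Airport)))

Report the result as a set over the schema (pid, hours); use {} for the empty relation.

{(26, 8), (30, 17), (7, 1), (8, 7)}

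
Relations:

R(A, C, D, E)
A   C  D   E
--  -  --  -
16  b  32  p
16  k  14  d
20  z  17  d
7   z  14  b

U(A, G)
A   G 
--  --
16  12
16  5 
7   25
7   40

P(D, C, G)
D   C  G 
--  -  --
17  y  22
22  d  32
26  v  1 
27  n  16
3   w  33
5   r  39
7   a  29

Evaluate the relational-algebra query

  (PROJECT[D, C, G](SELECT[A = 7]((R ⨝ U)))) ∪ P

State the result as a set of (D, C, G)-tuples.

{(14, z, 25), (14, z, 40), (17, y, 22), (22, d, 32), (26, v, 1), (27, n, 16), (3, w, 33), (5, r, 39), (7, a, 29)}

R ⋈ U (natural join on A): {(16, b, 32, p, 12), (16, b, 32, p, 5), (16, k, 14, d, 12), (16, k, 14, d, 5), (7, z, 14, b, 25), (7, z, 14, b, 40)}
Apply σ_{A = 7}; surviving tuples: {(7, z, 14, b, 25), (7, z, 14, b, 40)}
Projecting to D, C, G: {(14, z, 25), (14, z, 40)}
Set union of the two operands is {(14, z, 25), (14, z, 40), (17, y, 22), (22, d, 32), (26, v, 1), (27, n, 16), (3, w, 33), (5, r, 39), (7, a, 29)}.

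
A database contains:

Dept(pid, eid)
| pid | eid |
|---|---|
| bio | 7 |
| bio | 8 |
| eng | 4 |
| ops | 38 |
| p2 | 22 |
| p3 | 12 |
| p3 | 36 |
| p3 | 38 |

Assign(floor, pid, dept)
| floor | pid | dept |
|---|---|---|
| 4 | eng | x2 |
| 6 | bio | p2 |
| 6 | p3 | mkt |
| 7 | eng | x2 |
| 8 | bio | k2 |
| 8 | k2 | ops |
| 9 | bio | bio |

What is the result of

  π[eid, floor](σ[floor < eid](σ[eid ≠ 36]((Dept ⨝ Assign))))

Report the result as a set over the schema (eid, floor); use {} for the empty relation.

Natural join on pid: {(bio, 7, 6, p2), (bio, 7, 8, k2), (bio, 7, 9, bio), (bio, 8, 6, p2), (bio, 8, 8, k2), (bio, 8, 9, bio), (eng, 4, 4, x2), (eng, 4, 7, x2), (p3, 12, 6, mkt), (p3, 36, 6, mkt), (p3, 38, 6, mkt)}
Selection eid ≠ 36: {(bio, 7, 6, p2), (bio, 7, 8, k2), (bio, 7, 9, bio), (bio, 8, 6, p2), (bio, 8, 8, k2), (bio, 8, 9, bio), (eng, 4, 4, x2), (eng, 4, 7, x2), (p3, 12, 6, mkt), (p3, 38, 6, mkt)}
Selection floor < eid: {(bio, 7, 6, p2), (bio, 8, 6, p2), (p3, 12, 6, mkt), (p3, 38, 6, mkt)}
Keep only column(s) eid, floor: {(12, 6), (38, 6), (7, 6), (8, 6)}

{(12, 6), (38, 6), (7, 6), (8, 6)}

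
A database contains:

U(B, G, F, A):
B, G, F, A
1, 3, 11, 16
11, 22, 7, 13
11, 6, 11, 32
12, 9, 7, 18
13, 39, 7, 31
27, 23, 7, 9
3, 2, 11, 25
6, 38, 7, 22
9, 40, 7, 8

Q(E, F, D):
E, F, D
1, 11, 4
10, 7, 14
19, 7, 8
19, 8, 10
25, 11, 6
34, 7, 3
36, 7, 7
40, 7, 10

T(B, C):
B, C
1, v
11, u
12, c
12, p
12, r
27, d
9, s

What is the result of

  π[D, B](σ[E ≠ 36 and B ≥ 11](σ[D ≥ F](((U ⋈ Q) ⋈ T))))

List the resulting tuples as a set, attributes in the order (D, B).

{(10, 11), (10, 12), (10, 27), (14, 11), (14, 12), (14, 27), (8, 11), (8, 12), (8, 27)}

U ⋈ Q (natural join on F): {(1, 3, 11, 16, 1, 4), (1, 3, 11, 16, 25, 6), (11, 22, 7, 13, 10, 14), (11, 22, 7, 13, 19, 8), (11, 22, 7, 13, 34, 3), (11, 22, 7, 13, 36, 7), (11, 22, 7, 13, 40, 10), (11, 6, 11, 32, 1, 4), (11, 6, 11, 32, 25, 6), (12, 9, 7, 18, 10, 14), (12, 9, 7, 18, 19, 8), (12, 9, 7, 18, 34, 3), (12, 9, 7, 18, 36, 7), (12, 9, 7, 18, 40, 10), (13, 39, 7, 31, 10, 14), (13, 39, 7, 31, 19, 8), (13, 39, 7, 31, 34, 3), (13, 39, 7, 31, 36, 7), (13, 39, 7, 31, 40, 10), (27, 23, 7, 9, 10, 14), (27, 23, 7, 9, 19, 8), (27, 23, 7, 9, 34, 3), (27, 23, 7, 9, 36, 7), (27, 23, 7, 9, 40, 10), (3, 2, 11, 25, 1, 4), (3, 2, 11, 25, 25, 6), (6, 38, 7, 22, 10, 14), (6, 38, 7, 22, 19, 8), (6, 38, 7, 22, 34, 3), (6, 38, 7, 22, 36, 7), (6, 38, 7, 22, 40, 10), (9, 40, 7, 8, 10, 14), (9, 40, 7, 8, 19, 8), (9, 40, 7, 8, 34, 3), (9, 40, 7, 8, 36, 7), (9, 40, 7, 8, 40, 10)}
(U ⋈ Q) ⋈ T (natural join on B): {(1, 3, 11, 16, 1, 4, v), (1, 3, 11, 16, 25, 6, v), (11, 22, 7, 13, 10, 14, u), (11, 22, 7, 13, 19, 8, u), (11, 22, 7, 13, 34, 3, u), (11, 22, 7, 13, 36, 7, u), (11, 22, 7, 13, 40, 10, u), (11, 6, 11, 32, 1, 4, u), (11, 6, 11, 32, 25, 6, u), (12, 9, 7, 18, 10, 14, c), (12, 9, 7, 18, 10, 14, p), (12, 9, 7, 18, 10, 14, r), (12, 9, 7, 18, 19, 8, c), (12, 9, 7, 18, 19, 8, p), (12, 9, 7, 18, 19, 8, r), (12, 9, 7, 18, 34, 3, c), (12, 9, 7, 18, 34, 3, p), (12, 9, 7, 18, 34, 3, r), (12, 9, 7, 18, 36, 7, c), (12, 9, 7, 18, 36, 7, p), (12, 9, 7, 18, 36, 7, r), (12, 9, 7, 18, 40, 10, c), (12, 9, 7, 18, 40, 10, p), (12, 9, 7, 18, 40, 10, r), (27, 23, 7, 9, 10, 14, d), (27, 23, 7, 9, 19, 8, d), (27, 23, 7, 9, 34, 3, d), (27, 23, 7, 9, 36, 7, d), (27, 23, 7, 9, 40, 10, d), (9, 40, 7, 8, 10, 14, s), (9, 40, 7, 8, 19, 8, s), (9, 40, 7, 8, 34, 3, s), (9, 40, 7, 8, 36, 7, s), (9, 40, 7, 8, 40, 10, s)}
σ[D ≥ F]: keep tuples satisfying D ≥ F → {(11, 22, 7, 13, 10, 14, u), (11, 22, 7, 13, 19, 8, u), (11, 22, 7, 13, 36, 7, u), (11, 22, 7, 13, 40, 10, u), (12, 9, 7, 18, 10, 14, c), (12, 9, 7, 18, 10, 14, p), (12, 9, 7, 18, 10, 14, r), (12, 9, 7, 18, 19, 8, c), (12, 9, 7, 18, 19, 8, p), (12, 9, 7, 18, 19, 8, r), (12, 9, 7, 18, 36, 7, c), (12, 9, 7, 18, 36, 7, p), (12, 9, 7, 18, 36, 7, r), (12, 9, 7, 18, 40, 10, c), (12, 9, 7, 18, 40, 10, p), (12, 9, 7, 18, 40, 10, r), (27, 23, 7, 9, 10, 14, d), (27, 23, 7, 9, 19, 8, d), (27, 23, 7, 9, 36, 7, d), (27, 23, 7, 9, 40, 10, d), (9, 40, 7, 8, 10, 14, s), (9, 40, 7, 8, 19, 8, s), (9, 40, 7, 8, 36, 7, s), (9, 40, 7, 8, 40, 10, s)}
σ[E ≠ 36 and B ≥ 11]: keep tuples satisfying E ≠ 36 and B ≥ 11 → {(11, 22, 7, 13, 10, 14, u), (11, 22, 7, 13, 19, 8, u), (11, 22, 7, 13, 40, 10, u), (12, 9, 7, 18, 10, 14, c), (12, 9, 7, 18, 10, 14, p), (12, 9, 7, 18, 10, 14, r), (12, 9, 7, 18, 19, 8, c), (12, 9, 7, 18, 19, 8, p), (12, 9, 7, 18, 19, 8, r), (12, 9, 7, 18, 40, 10, c), (12, 9, 7, 18, 40, 10, p), (12, 9, 7, 18, 40, 10, r), (27, 23, 7, 9, 10, 14, d), (27, 23, 7, 9, 19, 8, d), (27, 23, 7, 9, 40, 10, d)}
π[D, B]: project onto (D, B) (6 duplicate(s) eliminated) → {(10, 11), (10, 12), (10, 27), (14, 11), (14, 12), (14, 27), (8, 11), (8, 12), (8, 27)}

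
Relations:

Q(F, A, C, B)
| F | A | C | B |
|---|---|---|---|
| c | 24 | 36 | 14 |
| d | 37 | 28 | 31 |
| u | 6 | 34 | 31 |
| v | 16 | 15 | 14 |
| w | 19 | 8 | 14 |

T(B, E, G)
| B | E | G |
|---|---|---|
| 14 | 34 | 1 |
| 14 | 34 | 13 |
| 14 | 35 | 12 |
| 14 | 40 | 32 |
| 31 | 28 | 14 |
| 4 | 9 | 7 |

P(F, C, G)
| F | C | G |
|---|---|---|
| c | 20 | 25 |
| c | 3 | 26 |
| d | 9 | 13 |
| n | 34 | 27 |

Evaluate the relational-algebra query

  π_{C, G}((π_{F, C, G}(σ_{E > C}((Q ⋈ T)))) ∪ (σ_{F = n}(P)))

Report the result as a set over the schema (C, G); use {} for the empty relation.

{(15, 1), (15, 12), (15, 13), (15, 32), (34, 27), (36, 32), (8, 1), (8, 12), (8, 13), (8, 32)}

Natural join on B: {(c, 24, 36, 14, 34, 1), (c, 24, 36, 14, 34, 13), (c, 24, 36, 14, 35, 12), (c, 24, 36, 14, 40, 32), (d, 37, 28, 31, 28, 14), (u, 6, 34, 31, 28, 14), (v, 16, 15, 14, 34, 1), (v, 16, 15, 14, 34, 13), (v, 16, 15, 14, 35, 12), (v, 16, 15, 14, 40, 32), (w, 19, 8, 14, 34, 1), (w, 19, 8, 14, 34, 13), (w, 19, 8, 14, 35, 12), (w, 19, 8, 14, 40, 32)}
Selection E > C: {(c, 24, 36, 14, 40, 32), (v, 16, 15, 14, 34, 1), (v, 16, 15, 14, 34, 13), (v, 16, 15, 14, 35, 12), (v, 16, 15, 14, 40, 32), (w, 19, 8, 14, 34, 1), (w, 19, 8, 14, 34, 13), (w, 19, 8, 14, 35, 12), (w, 19, 8, 14, 40, 32)}
π[F, C, G]: project onto (F, C, G) → {(c, 36, 32), (v, 15, 1), (v, 15, 12), (v, 15, 13), (v, 15, 32), (w, 8, 1), (w, 8, 12), (w, 8, 13), (w, 8, 32)}
Selection F = n: {(n, 34, 27)}
Taking the union: {(c, 36, 32), (n, 34, 27), (v, 15, 1), (v, 15, 12), (v, 15, 13), (v, 15, 32), (w, 8, 1), (w, 8, 12), (w, 8, 13), (w, 8, 32)}
π[C, G]: project onto (C, G) → {(15, 1), (15, 12), (15, 13), (15, 32), (34, 27), (36, 32), (8, 1), (8, 12), (8, 13), (8, 32)}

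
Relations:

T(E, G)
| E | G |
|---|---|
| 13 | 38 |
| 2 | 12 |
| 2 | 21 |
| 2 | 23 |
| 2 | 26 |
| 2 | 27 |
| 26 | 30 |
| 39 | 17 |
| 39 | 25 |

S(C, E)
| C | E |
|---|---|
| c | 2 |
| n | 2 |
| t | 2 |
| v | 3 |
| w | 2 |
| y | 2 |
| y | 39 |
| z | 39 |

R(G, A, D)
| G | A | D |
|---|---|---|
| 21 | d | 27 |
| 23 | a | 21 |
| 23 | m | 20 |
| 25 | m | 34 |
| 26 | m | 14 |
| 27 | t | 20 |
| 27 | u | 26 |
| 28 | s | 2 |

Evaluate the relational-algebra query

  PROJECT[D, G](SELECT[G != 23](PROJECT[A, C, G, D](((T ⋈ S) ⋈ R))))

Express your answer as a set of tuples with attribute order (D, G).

{(14, 26), (20, 27), (26, 27), (27, 21), (34, 25)}

Joining T and S on E yields {(2, 12, c), (2, 12, n), (2, 12, t), (2, 12, w), (2, 12, y), (2, 21, c), (2, 21, n), (2, 21, t), (2, 21, w), (2, 21, y), (2, 23, c), (2, 23, n), (2, 23, t), (2, 23, w), (2, 23, y), (2, 26, c), (2, 26, n), (2, 26, t), (2, 26, w), (2, 26, y), (2, 27, c), (2, 27, n), (2, 27, t), (2, 27, w), (2, 27, y), (39, 17, y), (39, 17, z), (39, 25, y), (39, 25, z)}.
Joining (T ⋈ S) and R on G yields {(2, 21, c, d, 27), (2, 21, n, d, 27), (2, 21, t, d, 27), (2, 21, w, d, 27), (2, 21, y, d, 27), (2, 23, c, a, 21), (2, 23, c, m, 20), (2, 23, n, a, 21), (2, 23, n, m, 20), (2, 23, t, a, 21), (2, 23, t, m, 20), (2, 23, w, a, 21), (2, 23, w, m, 20), (2, 23, y, a, 21), (2, 23, y, m, 20), (2, 26, c, m, 14), (2, 26, n, m, 14), (2, 26, t, m, 14), (2, 26, w, m, 14), (2, 26, y, m, 14), (2, 27, c, t, 20), (2, 27, c, u, 26), (2, 27, n, t, 20), (2, 27, n, u, 26), (2, 27, t, t, 20), (2, 27, t, u, 26), (2, 27, w, t, 20), (2, 27, w, u, 26), (2, 27, y, t, 20), (2, 27, y, u, 26), (39, 25, y, m, 34), (39, 25, z, m, 34)}.
π_{A, C, G, D} gives {(a, c, 23, 21), (a, n, 23, 21), (a, t, 23, 21), (a, w, 23, 21), (a, y, 23, 21), (d, c, 21, 27), (d, n, 21, 27), (d, t, 21, 27), (d, w, 21, 27), (d, y, 21, 27), (m, c, 23, 20), (m, c, 26, 14), (m, n, 23, 20), (m, n, 26, 14), (m, t, 23, 20), (m, t, 26, 14), (m, w, 23, 20), (m, w, 26, 14), (m, y, 23, 20), (m, y, 25, 34), (m, y, 26, 14), (m, z, 25, 34), (t, c, 27, 20), (t, n, 27, 20), (t, t, 27, 20), (t, w, 27, 20), (t, y, 27, 20), (u, c, 27, 26), (u, n, 27, 26), (u, t, 27, 26), (u, w, 27, 26), (u, y, 27, 26)}.
Apply σ_{G != 23}; surviving tuples: {(d, c, 21, 27), (d, n, 21, 27), (d, t, 21, 27), (d, w, 21, 27), (d, y, 21, 27), (m, c, 26, 14), (m, n, 26, 14), (m, t, 26, 14), (m, w, 26, 14), (m, y, 25, 34), (m, y, 26, 14), (m, z, 25, 34), (t, c, 27, 20), (t, n, 27, 20), (t, t, 27, 20), (t, w, 27, 20), (t, y, 27, 20), (u, c, 27, 26), (u, n, 27, 26), (u, t, 27, 26), (u, w, 27, 26), (u, y, 27, 26)}
π_{D, G} gives {(14, 26), (20, 27), (26, 27), (27, 21), (34, 25)} (17 duplicate(s) eliminated).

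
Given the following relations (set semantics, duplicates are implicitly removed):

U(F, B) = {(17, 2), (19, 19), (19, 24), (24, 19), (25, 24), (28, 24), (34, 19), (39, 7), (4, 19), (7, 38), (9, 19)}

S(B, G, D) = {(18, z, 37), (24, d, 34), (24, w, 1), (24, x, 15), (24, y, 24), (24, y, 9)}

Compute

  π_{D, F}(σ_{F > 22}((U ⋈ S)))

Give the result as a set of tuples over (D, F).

{(1, 25), (1, 28), (15, 25), (15, 28), (24, 25), (24, 28), (34, 25), (34, 28), (9, 25), (9, 28)}

U ⋈ S (natural join on B): {(19, 24, d, 34), (19, 24, w, 1), (19, 24, x, 15), (19, 24, y, 24), (19, 24, y, 9), (25, 24, d, 34), (25, 24, w, 1), (25, 24, x, 15), (25, 24, y, 24), (25, 24, y, 9), (28, 24, d, 34), (28, 24, w, 1), (28, 24, x, 15), (28, 24, y, 24), (28, 24, y, 9)}
Apply σ_{F > 22}; surviving tuples: {(25, 24, d, 34), (25, 24, w, 1), (25, 24, x, 15), (25, 24, y, 24), (25, 24, y, 9), (28, 24, d, 34), (28, 24, w, 1), (28, 24, x, 15), (28, 24, y, 24), (28, 24, y, 9)}
Projecting to D, F: {(1, 25), (1, 28), (15, 25), (15, 28), (24, 25), (24, 28), (34, 25), (34, 28), (9, 25), (9, 28)}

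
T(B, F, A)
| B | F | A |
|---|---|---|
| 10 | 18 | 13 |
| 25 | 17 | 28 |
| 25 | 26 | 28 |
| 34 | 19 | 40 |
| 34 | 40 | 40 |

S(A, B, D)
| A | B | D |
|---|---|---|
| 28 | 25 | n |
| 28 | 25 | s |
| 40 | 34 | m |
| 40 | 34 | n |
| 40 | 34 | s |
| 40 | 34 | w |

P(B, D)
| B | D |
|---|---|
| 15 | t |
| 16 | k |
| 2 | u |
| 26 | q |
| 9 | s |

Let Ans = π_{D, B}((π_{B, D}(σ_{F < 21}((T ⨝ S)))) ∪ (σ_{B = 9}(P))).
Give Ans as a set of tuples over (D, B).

{(m, 34), (n, 25), (n, 34), (s, 25), (s, 34), (s, 9), (w, 34)}

T ⋈ S (natural join on B, A): {(25, 17, 28, n), (25, 17, 28, s), (25, 26, 28, n), (25, 26, 28, s), (34, 19, 40, m), (34, 19, 40, n), (34, 19, 40, s), (34, 19, 40, w), (34, 40, 40, m), (34, 40, 40, n), (34, 40, 40, s), (34, 40, 40, w)}
Selection F < 21: {(25, 17, 28, n), (25, 17, 28, s), (34, 19, 40, m), (34, 19, 40, n), (34, 19, 40, s), (34, 19, 40, w)}
π_{B, D} gives {(25, n), (25, s), (34, m), (34, n), (34, s), (34, w)}.
Selection B = 9: {(9, s)}
Set union of the two operands is {(25, n), (25, s), (34, m), (34, n), (34, s), (34, w), (9, s)}.
π_{D, B} gives {(m, 34), (n, 25), (n, 34), (s, 25), (s, 34), (s, 9), (w, 34)}.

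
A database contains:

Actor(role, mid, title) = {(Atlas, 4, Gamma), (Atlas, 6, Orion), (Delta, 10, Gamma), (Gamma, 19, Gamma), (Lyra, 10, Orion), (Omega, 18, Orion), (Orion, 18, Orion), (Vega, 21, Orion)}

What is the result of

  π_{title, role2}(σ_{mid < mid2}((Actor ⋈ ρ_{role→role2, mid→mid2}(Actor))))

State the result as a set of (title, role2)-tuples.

ρ[role→role2, mid→mid2]: schema becomes (role2, mid2, title); tuples unchanged.
Natural join on title: {(Atlas, 4, Gamma, Atlas, 4), (Atlas, 4, Gamma, Delta, 10), (Atlas, 4, Gamma, Gamma, 19), (Atlas, 6, Orion, Atlas, 6), (Atlas, 6, Orion, Lyra, 10), (Atlas, 6, Orion, Omega, 18), (Atlas, 6, Orion, Orion, 18), (Atlas, 6, Orion, Vega, 21), (Delta, 10, Gamma, Atlas, 4), (Delta, 10, Gamma, Delta, 10), (Delta, 10, Gamma, Gamma, 19), (Gamma, 19, Gamma, Atlas, 4), (Gamma, 19, Gamma, Delta, 10), (Gamma, 19, Gamma, Gamma, 19), (Lyra, 10, Orion, Atlas, 6), (Lyra, 10, Orion, Lyra, 10), (Lyra, 10, Orion, Omega, 18), (Lyra, 10, Orion, Orion, 18), (Lyra, 10, Orion, Vega, 21), (Omega, 18, Orion, Atlas, 6), (Omega, 18, Orion, Lyra, 10), (Omega, 18, Orion, Omega, 18), (Omega, 18, Orion, Orion, 18), (Omega, 18, Orion, Vega, 21), (Orion, 18, Orion, Atlas, 6), (Orion, 18, Orion, Lyra, 10), (Orion, 18, Orion, Omega, 18), (Orion, 18, Orion, Orion, 18), (Orion, 18, Orion, Vega, 21), (Vega, 21, Orion, Atlas, 6), (Vega, 21, Orion, Lyra, 10), (Vega, 21, Orion, Omega, 18), (Vega, 21, Orion, Orion, 18), (Vega, 21, Orion, Vega, 21)}
σ[mid < mid2]: keep tuples satisfying mid < mid2 → {(Atlas, 4, Gamma, Delta, 10), (Atlas, 4, Gamma, Gamma, 19), (Atlas, 6, Orion, Lyra, 10), (Atlas, 6, Orion, Omega, 18), (Atlas, 6, Orion, Orion, 18), (Atlas, 6, Orion, Vega, 21), (Delta, 10, Gamma, Gamma, 19), (Lyra, 10, Orion, Omega, 18), (Lyra, 10, Orion, Orion, 18), (Lyra, 10, Orion, Vega, 21), (Omega, 18, Orion, Vega, 21), (Orion, 18, Orion, Vega, 21)}
Projecting to title, role2 (6 duplicate(s) eliminated): {(Gamma, Delta), (Gamma, Gamma), (Orion, Lyra), (Orion, Omega), (Orion, Orion), (Orion, Vega)}

{(Gamma, Delta), (Gamma, Gamma), (Orion, Lyra), (Orion, Omega), (Orion, Orion), (Orion, Vega)}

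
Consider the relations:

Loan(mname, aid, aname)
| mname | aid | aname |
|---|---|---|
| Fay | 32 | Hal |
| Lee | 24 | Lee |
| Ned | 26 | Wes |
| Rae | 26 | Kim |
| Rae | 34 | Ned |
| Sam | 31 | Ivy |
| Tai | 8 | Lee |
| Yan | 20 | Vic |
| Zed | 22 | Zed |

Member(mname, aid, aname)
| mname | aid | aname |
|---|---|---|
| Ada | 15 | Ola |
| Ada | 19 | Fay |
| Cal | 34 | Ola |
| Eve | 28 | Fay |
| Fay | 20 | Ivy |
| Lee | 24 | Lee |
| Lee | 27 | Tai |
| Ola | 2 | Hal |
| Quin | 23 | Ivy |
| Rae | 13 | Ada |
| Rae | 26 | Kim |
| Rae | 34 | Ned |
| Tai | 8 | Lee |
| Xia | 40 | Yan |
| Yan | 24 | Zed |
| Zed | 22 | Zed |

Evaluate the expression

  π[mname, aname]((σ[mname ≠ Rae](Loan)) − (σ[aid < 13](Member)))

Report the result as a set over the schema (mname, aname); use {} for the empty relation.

Selection mname ≠ Rae: {(Fay, 32, Hal), (Lee, 24, Lee), (Ned, 26, Wes), (Sam, 31, Ivy), (Tai, 8, Lee), (Yan, 20, Vic), (Zed, 22, Zed)}
Selection aid < 13: {(Ola, 2, Hal), (Tai, 8, Lee)}
Taking the difference: {(Fay, 32, Hal), (Lee, 24, Lee), (Ned, 26, Wes), (Sam, 31, Ivy), (Yan, 20, Vic), (Zed, 22, Zed)}
π[mname, aname]: project onto (mname, aname) → {(Fay, Hal), (Lee, Lee), (Ned, Wes), (Sam, Ivy), (Yan, Vic), (Zed, Zed)}

{(Fay, Hal), (Lee, Lee), (Ned, Wes), (Sam, Ivy), (Yan, Vic), (Zed, Zed)}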